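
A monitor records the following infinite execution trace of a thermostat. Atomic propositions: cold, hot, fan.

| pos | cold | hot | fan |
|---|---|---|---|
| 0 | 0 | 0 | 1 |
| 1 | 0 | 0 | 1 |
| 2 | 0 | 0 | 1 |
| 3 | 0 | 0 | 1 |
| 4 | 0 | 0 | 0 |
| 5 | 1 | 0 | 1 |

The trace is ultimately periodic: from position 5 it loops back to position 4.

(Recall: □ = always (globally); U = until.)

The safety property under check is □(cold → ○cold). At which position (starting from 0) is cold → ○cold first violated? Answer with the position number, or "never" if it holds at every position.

Check cold → ○cold at each position in order: 0 ✓, 1 ✓, 2 ✓, 3 ✓, 4 ✓.
At position 5 the labels are {cold, fan} and the next position 4 has {}, so cold → ○cold is false there. This is the first violation.

5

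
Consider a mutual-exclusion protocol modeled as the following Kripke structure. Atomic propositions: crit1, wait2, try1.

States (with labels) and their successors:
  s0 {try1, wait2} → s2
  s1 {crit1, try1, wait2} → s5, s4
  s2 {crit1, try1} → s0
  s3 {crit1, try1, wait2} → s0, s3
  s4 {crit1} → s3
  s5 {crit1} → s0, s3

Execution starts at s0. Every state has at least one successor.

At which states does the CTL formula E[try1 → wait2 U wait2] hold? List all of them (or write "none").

{s0, s1, s3, s4, s5}

States satisfying try1 → wait2: {s0, s1, s3, s4, s5}.
States satisfying wait2: {s0, s1, s3}.
States satisfying E[try1 → wait2 U wait2]: {s0, s1, s3, s4, s5}.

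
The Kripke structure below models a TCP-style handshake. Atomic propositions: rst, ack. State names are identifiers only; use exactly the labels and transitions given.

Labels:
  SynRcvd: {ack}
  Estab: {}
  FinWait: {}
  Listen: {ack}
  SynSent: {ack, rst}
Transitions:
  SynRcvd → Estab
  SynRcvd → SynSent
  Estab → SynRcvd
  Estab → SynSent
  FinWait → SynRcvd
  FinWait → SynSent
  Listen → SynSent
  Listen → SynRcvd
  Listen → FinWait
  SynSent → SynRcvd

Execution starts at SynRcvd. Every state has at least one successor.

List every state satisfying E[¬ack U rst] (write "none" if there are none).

States satisfying ¬ack: {Estab, FinWait}.
States satisfying rst: {SynSent}.
States satisfying E[¬ack U rst]: {Estab, FinWait, SynSent}.

{Estab, FinWait, SynSent}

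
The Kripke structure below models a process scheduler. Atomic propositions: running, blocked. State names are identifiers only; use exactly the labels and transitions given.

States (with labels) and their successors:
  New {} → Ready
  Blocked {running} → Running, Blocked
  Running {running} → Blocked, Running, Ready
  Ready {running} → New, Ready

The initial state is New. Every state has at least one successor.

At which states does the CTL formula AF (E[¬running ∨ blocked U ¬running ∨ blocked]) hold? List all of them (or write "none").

States satisfying E[¬running ∨ blocked U ¬running ∨ blocked]: {New}.
States satisfying AF (E[¬running ∨ blocked U ¬running ∨ blocked]): {New}.

{New}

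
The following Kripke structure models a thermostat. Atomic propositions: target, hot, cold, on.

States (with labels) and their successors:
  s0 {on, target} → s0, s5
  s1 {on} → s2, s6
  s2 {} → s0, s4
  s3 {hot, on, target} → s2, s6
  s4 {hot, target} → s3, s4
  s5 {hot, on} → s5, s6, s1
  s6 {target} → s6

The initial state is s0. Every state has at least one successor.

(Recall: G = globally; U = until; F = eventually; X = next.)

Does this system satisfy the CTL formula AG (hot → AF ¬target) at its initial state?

States satisfying hot → AF ¬target: {s0, s1, s2, s5, s6}.
States satisfying AG (hot → AF ¬target): {s6}.
s3 is reachable from s0 and violates hot → AF ¬target, so AG fails at s0.
s0 ∉ Sat(AG (hot → AF ¬target)).

Violated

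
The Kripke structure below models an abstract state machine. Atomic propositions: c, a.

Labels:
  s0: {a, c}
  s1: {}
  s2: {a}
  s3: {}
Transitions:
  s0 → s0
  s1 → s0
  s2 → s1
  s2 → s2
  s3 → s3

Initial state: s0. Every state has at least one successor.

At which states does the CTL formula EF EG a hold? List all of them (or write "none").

{s0, s1, s2}

States satisfying EG a: {s0, s2}.
States satisfying EF EG a: {s0, s1, s2}.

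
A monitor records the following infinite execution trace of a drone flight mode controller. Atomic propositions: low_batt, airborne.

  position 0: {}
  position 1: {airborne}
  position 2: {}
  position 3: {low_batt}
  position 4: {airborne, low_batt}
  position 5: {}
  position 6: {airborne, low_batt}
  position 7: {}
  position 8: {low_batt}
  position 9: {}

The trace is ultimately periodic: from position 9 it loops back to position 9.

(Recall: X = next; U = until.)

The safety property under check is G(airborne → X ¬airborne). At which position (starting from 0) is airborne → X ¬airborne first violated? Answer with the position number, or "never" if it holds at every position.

never

airborne → X ¬airborne holds at every position 0..9, and those are all the positions the trace ever visits, so the invariant G(airborne → X ¬airborne) is never violated.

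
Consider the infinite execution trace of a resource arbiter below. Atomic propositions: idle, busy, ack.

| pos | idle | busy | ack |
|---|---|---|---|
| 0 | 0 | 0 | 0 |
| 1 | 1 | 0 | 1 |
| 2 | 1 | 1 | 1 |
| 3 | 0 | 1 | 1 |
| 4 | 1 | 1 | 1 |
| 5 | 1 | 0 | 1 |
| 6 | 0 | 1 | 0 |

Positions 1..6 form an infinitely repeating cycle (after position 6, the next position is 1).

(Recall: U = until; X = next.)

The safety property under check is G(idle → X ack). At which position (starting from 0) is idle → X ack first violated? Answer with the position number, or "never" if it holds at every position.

Check idle → X ack at each position in order: 0 ✓, 1 ✓, 2 ✓, 3 ✓, 4 ✓.
At position 5 the labels are {ack, idle} and the next position 6 has {busy}, so idle → X ack is false there. This is the first violation.

5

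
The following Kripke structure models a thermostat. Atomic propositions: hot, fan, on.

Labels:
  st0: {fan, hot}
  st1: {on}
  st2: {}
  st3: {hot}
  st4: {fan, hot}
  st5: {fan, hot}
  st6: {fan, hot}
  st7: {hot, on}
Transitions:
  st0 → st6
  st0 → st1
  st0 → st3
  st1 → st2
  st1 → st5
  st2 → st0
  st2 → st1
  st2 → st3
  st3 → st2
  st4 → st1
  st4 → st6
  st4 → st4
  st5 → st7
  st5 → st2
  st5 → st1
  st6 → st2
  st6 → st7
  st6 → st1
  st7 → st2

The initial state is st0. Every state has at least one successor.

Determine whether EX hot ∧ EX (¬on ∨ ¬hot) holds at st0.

Satisfied

States satisfying hot: {st0, st3, st4, st5, st6, st7}.
States satisfying EX hot: {st0, st1, st2, st4, st5, st6}.
States satisfying ¬on ∨ ¬hot: {st0, st1, st2, st3, st4, st5, st6}.
States satisfying EX (¬on ∨ ¬hot): {st0, st1, st2, st3, st4, st5, st6, st7}.
States satisfying EX hot ∧ EX (¬on ∨ ¬hot): {st0, st1, st2, st4, st5, st6}.
st0 ∈ Sat(EX hot ∧ EX (¬on ∨ ¬hot)).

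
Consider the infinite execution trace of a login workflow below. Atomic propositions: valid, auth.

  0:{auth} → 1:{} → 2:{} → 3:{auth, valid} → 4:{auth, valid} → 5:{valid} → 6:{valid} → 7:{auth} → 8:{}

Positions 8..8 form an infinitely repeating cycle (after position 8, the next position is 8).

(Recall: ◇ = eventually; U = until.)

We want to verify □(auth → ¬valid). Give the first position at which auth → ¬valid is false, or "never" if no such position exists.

Check auth → ¬valid at each position in order: 0 ✓, 1 ✓, 2 ✓.
At position 3 the labels are {auth, valid}, so auth → ¬valid is false there. This is the first violation.

3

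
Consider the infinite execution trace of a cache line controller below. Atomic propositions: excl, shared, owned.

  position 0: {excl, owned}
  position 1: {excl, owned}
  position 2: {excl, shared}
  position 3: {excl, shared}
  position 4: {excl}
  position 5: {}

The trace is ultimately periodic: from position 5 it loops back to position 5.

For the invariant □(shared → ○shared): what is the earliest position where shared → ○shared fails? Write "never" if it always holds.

3

Check shared → ○shared at each position in order: 0 ✓, 1 ✓, 2 ✓.
At position 3 the labels are {excl, shared} and the next position 4 has {excl}, so shared → ○shared is false there. This is the first violation.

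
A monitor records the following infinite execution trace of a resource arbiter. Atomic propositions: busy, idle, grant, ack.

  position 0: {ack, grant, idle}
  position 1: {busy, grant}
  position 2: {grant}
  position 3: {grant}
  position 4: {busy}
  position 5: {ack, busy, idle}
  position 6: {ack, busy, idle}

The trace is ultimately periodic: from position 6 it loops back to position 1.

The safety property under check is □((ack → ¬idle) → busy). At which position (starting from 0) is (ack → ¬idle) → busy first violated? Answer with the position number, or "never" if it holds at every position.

Check (ack → ¬idle) → busy at each position in order: 0 ✓, 1 ✓.
At position 2 the labels are {grant}, so (ack → ¬idle) → busy is false there. This is the first violation.

2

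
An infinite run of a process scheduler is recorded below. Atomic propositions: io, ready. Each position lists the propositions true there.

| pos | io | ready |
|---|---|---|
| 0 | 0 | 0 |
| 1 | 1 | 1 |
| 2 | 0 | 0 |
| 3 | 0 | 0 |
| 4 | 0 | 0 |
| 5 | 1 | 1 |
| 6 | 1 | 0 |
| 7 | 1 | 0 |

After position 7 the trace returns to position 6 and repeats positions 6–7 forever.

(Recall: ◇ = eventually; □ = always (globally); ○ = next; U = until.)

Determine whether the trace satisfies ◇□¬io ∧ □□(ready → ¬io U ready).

Does not hold

□¬io is false at every position 0..7, so it never becomes true and ◇□¬io fails.
□(ready → ¬io U ready) holds at every position 0..7, and those are all positions ever visited, so □□(ready → ¬io U ready) holds.
At position 0: ◇□¬io is false; □□(ready → ¬io U ready) is true; so ◇□¬io ∧ □□(ready → ¬io U ready) is false.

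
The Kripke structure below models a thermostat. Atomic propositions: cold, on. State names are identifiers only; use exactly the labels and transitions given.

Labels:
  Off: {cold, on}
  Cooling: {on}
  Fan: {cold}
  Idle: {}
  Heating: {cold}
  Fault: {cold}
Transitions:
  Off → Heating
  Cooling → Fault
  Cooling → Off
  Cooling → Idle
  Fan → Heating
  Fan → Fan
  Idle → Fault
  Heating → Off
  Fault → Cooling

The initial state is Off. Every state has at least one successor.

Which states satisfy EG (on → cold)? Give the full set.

States satisfying on → cold: {Off, Fan, Idle, Heating, Fault}.
States satisfying EG (on → cold): {Off, Fan, Heating}.

{Off, Fan, Heating}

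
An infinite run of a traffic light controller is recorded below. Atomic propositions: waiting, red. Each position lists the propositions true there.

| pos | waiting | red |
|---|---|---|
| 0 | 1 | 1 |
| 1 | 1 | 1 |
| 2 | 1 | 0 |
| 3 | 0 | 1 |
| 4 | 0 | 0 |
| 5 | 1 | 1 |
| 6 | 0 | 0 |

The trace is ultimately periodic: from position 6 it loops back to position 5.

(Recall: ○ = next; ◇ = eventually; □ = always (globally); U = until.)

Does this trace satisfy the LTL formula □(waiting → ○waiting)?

waiting → ○waiting must hold at every position from 0 onward. It fails at position 2, so □(waiting → ○waiting) is false.
Positions where waiting holds: 0, 1, 2, 5.
Check ○waiting at each: 0→ok, 1→ok, 2→fails, 5→fails.

No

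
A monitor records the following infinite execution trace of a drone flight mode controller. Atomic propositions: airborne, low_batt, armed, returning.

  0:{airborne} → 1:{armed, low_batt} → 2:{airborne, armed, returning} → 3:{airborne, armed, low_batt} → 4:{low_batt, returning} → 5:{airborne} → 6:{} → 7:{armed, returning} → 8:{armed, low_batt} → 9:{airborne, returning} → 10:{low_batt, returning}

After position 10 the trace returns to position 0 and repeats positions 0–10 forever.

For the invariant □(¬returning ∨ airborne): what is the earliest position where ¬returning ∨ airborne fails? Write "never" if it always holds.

4

Check ¬returning ∨ airborne at each position in order: 0 ✓, 1 ✓, 2 ✓, 3 ✓.
At position 4 the labels are {low_batt, returning}, so ¬returning ∨ airborne is false there. This is the first violation.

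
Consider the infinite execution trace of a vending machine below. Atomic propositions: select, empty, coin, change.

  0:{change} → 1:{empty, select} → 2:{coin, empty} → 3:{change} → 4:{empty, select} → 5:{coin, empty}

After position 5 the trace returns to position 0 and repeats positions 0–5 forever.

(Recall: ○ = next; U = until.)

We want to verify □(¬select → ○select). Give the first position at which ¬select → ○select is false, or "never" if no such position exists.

2

Check ¬select → ○select at each position in order: 0 ✓, 1 ✓.
At position 2 the labels are {coin, empty} and the next position 3 has {change}, so ¬select → ○select is false there. This is the first violation.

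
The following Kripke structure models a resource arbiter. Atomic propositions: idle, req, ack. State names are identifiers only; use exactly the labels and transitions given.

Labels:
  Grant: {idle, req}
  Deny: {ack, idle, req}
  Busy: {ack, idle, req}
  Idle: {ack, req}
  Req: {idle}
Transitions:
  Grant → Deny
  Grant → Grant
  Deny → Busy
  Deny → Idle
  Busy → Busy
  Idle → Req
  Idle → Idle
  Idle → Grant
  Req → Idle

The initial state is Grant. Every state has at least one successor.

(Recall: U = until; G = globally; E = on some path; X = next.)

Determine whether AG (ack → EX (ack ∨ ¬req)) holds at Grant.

Yes

States satisfying ack → EX (ack ∨ ¬req): {Grant, Deny, Busy, Idle, Req}.
States satisfying AG (ack → EX (ack ∨ ¬req)): {Grant, Deny, Busy, Idle, Req}.
Every state reachable from Grant satisfies ack → EX (ack ∨ ¬req).
Grant ∈ Sat(AG (ack → EX (ack ∨ ¬req))).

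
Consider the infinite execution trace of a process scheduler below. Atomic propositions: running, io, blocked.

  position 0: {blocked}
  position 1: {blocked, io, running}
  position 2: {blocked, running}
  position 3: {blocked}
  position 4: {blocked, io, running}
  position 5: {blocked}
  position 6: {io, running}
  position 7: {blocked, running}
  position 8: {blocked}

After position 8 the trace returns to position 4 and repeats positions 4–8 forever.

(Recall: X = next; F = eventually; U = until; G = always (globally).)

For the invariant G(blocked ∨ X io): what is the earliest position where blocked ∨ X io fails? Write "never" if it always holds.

6

Check blocked ∨ X io at each position in order: 0 ✓, 1 ✓, 2 ✓, 3 ✓, 4 ✓, 5 ✓.
At position 6 the labels are {io, running} and the next position 7 has {blocked, running}, so blocked ∨ X io is false there. This is the first violation.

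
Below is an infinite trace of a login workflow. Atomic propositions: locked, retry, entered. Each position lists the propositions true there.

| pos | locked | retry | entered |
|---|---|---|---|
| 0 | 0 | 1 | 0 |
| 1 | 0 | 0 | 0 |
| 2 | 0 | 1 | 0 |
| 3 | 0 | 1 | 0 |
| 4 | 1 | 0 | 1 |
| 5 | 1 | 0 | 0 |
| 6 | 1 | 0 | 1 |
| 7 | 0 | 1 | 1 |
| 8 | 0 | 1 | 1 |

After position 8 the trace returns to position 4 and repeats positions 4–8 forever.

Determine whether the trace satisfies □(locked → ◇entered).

locked → ◇entered holds at every position 0..8, and those are all positions ever visited, so □(locked → ◇entered) holds.
Positions where locked holds: 4, 5, 6.
Check ◇entered at each: 4→ok, 5→ok, 6→ok.

Yes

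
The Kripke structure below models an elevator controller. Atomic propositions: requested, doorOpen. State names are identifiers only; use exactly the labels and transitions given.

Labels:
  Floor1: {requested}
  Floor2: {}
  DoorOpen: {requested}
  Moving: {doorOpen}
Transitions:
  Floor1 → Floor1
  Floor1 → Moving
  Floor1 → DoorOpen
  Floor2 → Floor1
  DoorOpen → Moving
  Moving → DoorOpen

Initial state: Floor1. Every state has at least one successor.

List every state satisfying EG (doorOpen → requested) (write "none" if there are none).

{Floor1, Floor2}

States satisfying doorOpen → requested: {Floor1, Floor2, DoorOpen}.
States satisfying EG (doorOpen → requested): {Floor1, Floor2}.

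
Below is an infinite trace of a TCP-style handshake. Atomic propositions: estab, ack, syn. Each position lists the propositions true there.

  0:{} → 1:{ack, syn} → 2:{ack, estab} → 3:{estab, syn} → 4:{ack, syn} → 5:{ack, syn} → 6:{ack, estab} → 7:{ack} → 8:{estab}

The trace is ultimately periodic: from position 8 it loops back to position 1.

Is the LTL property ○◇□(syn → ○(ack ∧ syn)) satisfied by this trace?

The position after 0 is 1; ◇□(syn → ○(ack ∧ syn)) is false there.

Violated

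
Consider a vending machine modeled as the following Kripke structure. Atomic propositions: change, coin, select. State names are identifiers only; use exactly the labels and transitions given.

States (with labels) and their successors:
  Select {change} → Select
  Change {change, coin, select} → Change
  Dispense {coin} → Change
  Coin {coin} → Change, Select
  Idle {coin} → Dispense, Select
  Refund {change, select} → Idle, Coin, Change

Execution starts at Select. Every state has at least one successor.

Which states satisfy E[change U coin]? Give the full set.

States satisfying change: {Select, Change, Refund}.
States satisfying coin: {Change, Dispense, Coin, Idle}.
States satisfying E[change U coin]: {Change, Dispense, Coin, Idle, Refund}.

{Change, Dispense, Coin, Idle, Refund}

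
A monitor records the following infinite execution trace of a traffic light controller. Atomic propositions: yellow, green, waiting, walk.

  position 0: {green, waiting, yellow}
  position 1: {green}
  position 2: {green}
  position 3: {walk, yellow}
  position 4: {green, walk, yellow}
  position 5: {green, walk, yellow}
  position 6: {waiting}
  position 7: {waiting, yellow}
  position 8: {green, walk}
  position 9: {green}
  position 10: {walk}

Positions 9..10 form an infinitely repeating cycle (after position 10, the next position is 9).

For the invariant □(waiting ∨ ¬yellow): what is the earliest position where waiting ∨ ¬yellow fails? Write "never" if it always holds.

Check waiting ∨ ¬yellow at each position in order: 0 ✓, 1 ✓, 2 ✓.
At position 3 the labels are {walk, yellow}, so waiting ∨ ¬yellow is false there. This is the first violation.

3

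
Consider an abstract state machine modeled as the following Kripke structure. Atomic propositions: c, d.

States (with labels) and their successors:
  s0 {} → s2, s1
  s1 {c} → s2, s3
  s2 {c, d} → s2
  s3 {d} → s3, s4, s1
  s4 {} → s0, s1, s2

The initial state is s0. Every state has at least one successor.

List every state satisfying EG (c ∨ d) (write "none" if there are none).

{s1, s2, s3}

States satisfying c ∨ d: {s1, s2, s3}.
States satisfying EG (c ∨ d): {s1, s2, s3}.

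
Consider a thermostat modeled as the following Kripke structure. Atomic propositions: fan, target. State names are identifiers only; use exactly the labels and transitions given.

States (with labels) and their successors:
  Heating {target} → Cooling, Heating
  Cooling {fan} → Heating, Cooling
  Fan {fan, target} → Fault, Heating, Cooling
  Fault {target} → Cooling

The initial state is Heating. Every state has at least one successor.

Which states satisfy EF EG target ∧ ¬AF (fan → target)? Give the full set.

{Cooling}

States satisfying EG target: {Heating, Fan}.
States satisfying EF EG target: {Heating, Cooling, Fan, Fault}.
States satisfying fan → target: {Heating, Fan, Fault}.
States satisfying AF (fan → target): {Heating, Fan, Fault}.
States satisfying ¬AF (fan → target): {Cooling}.
States satisfying EF EG target ∧ ¬AF (fan → target): {Cooling}.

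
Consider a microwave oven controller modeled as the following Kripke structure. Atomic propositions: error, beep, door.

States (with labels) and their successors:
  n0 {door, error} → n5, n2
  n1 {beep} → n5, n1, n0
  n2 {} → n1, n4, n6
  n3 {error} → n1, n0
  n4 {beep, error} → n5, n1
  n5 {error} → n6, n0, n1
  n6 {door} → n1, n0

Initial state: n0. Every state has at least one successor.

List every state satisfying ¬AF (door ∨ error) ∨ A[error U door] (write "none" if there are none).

States satisfying door ∨ error: {n0, n3, n4, n5, n6}.
States satisfying AF (door ∨ error): {n0, n3, n4, n5, n6}.
States satisfying ¬AF (door ∨ error): {n1, n2}.
States satisfying error: {n0, n3, n4, n5}.
States satisfying door: {n0, n6}.
States satisfying A[error U door]: {n0, n6}.
States satisfying ¬AF (door ∨ error) ∨ A[error U door]: {n0, n1, n2, n6}.

{n0, n1, n2, n6}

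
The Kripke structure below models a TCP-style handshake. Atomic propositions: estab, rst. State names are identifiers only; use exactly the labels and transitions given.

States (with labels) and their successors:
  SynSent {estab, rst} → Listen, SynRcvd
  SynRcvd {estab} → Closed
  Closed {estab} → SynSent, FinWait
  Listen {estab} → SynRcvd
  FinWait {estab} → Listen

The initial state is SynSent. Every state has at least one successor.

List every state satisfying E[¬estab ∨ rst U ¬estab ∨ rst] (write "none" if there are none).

{SynSent}

States satisfying ¬estab ∨ rst: {SynSent}.
States satisfying E[¬estab ∨ rst U ¬estab ∨ rst]: {SynSent}.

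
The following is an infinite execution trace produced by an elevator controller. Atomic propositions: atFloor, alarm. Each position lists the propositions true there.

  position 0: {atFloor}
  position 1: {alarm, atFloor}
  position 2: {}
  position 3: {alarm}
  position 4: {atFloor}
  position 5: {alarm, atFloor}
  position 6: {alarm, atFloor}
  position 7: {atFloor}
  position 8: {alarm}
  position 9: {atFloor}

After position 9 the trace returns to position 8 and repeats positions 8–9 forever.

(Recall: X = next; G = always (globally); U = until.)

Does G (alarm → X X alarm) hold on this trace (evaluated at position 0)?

Violated

alarm → X X alarm must hold at every position from 0 onward. It fails at position 5, so G (alarm → X X alarm) is false.
Positions where alarm holds: 1, 3, 5, 6, 8.
Check X X alarm at each: 1→ok, 3→ok, 5→fails, 6→ok, 8→ok.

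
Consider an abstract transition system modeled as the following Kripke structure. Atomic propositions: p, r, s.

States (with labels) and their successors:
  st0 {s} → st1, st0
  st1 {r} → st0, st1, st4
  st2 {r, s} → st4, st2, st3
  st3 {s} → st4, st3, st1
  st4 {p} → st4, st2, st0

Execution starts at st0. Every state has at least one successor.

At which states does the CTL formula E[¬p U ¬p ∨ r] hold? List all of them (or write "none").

{st0, st1, st2, st3}

States satisfying ¬p: {st0, st1, st2, st3}.
States satisfying ¬p ∨ r: {st0, st1, st2, st3}.
States satisfying E[¬p U ¬p ∨ r]: {st0, st1, st2, st3}.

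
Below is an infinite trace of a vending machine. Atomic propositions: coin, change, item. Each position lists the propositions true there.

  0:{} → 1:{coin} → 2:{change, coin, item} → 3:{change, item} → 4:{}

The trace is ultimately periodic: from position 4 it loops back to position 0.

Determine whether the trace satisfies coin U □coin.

Walking from position 0: at position 0, □coin has not yet held and coin fails, so coin U □coin is false.

Does not hold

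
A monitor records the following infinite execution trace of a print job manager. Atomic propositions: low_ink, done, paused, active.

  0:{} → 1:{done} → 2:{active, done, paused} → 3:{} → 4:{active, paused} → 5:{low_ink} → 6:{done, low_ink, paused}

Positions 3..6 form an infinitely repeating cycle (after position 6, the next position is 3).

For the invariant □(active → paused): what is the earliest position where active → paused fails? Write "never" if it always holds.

never

active → paused holds at every position 0..6, and those are all the positions the trace ever visits, so the invariant □(active → paused) is never violated.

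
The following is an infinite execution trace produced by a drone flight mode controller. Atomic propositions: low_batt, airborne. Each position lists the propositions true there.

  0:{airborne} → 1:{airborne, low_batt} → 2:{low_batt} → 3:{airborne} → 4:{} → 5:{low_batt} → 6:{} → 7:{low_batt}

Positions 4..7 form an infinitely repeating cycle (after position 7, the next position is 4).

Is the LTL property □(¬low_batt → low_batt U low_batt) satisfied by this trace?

¬low_batt → low_batt U low_batt must hold at every position from 0 onward. It fails at position 0, so □(¬low_batt → low_batt U low_batt) is false.
Positions where ¬low_batt holds: 0, 3, 4, 6.
Check low_batt U low_batt at each: 0→fails, 3→fails, 4→fails, 6→fails.

Violated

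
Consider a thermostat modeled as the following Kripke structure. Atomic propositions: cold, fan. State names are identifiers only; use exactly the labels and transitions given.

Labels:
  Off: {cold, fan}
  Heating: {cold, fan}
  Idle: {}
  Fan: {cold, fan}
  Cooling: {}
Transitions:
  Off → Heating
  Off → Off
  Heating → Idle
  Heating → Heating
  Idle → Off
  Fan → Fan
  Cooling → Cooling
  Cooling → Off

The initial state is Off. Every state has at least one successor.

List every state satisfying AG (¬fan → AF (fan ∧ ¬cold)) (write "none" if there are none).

{Fan}

States satisfying ¬fan → AF (fan ∧ ¬cold): {Off, Heating, Fan}.
States satisfying AG (¬fan → AF (fan ∧ ¬cold)): {Fan}.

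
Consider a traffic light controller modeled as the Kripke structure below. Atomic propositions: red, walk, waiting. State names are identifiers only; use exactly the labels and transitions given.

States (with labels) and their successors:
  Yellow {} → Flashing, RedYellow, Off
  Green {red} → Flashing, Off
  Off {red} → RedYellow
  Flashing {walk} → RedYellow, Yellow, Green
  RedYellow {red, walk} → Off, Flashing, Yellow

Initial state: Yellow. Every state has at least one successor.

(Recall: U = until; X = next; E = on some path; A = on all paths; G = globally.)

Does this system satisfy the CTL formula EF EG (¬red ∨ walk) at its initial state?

Satisfied

States satisfying EG (¬red ∨ walk): {Yellow, Flashing, RedYellow}.
States satisfying EF EG (¬red ∨ walk): {Yellow, Green, Off, Flashing, RedYellow}.
Some path from Yellow reaches a state where EG (¬red ∨ walk) holds.
Yellow ∈ Sat(EF EG (¬red ∨ walk)).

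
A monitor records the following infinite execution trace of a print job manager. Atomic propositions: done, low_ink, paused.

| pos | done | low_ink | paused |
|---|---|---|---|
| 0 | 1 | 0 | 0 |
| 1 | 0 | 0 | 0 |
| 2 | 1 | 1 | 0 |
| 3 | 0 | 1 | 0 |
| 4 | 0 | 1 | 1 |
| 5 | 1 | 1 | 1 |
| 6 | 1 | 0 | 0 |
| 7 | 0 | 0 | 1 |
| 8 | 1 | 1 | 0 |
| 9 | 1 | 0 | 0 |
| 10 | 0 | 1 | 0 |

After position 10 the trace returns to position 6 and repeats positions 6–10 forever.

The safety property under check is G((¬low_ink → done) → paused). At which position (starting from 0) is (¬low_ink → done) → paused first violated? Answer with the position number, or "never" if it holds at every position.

At position 0 the labels are {done}, so (¬low_ink → done) → paused is false there. This is the first violation.

0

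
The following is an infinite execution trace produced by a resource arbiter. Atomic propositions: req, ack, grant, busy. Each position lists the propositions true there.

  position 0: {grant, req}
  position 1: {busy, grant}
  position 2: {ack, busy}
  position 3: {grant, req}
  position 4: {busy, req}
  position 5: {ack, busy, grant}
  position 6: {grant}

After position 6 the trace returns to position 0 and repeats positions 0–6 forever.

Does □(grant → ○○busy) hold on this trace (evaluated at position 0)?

Violated

grant → ○○busy must hold at every position from 0 onward. It fails at position 1, so □(grant → ○○busy) is false.
Positions where grant holds: 0, 1, 3, 5, 6.
Check ○○busy at each: 0→ok, 1→fails, 3→ok, 5→fails, 6→ok.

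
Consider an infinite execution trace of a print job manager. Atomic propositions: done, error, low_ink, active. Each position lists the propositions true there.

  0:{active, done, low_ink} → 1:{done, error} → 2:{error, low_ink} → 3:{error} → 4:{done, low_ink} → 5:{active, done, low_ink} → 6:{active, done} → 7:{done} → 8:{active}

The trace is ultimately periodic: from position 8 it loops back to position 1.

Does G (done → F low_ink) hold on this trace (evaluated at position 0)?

done → F low_ink holds at every position 0..8, and those are all positions ever visited, so G (done → F low_ink) holds.
Positions where done holds: 0, 1, 4, 5, 6, 7.
Check F low_ink at each: 0→ok, 1→ok, 4→ok, 5→ok, 6→ok, 7→ok.

Yes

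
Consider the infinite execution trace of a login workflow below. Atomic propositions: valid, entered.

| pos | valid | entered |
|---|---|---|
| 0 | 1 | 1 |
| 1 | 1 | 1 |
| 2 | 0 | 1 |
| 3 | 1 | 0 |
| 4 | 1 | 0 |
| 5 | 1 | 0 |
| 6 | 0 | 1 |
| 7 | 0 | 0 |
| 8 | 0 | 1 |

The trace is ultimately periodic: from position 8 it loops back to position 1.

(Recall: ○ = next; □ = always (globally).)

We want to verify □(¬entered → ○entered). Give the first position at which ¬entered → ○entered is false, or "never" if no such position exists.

3

Check ¬entered → ○entered at each position in order: 0 ✓, 1 ✓, 2 ✓.
At position 3 the labels are {valid} and the next position 4 has {valid}, so ¬entered → ○entered is false there. This is the first violation.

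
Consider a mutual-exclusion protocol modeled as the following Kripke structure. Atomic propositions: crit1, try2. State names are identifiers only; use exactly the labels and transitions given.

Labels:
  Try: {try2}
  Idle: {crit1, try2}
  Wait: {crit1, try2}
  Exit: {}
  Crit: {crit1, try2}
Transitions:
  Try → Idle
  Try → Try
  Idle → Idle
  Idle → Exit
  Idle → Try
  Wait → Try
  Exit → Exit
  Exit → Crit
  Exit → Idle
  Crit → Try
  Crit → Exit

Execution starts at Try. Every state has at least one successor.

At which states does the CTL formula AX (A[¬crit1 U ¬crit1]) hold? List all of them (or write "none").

{Wait, Crit}

States satisfying A[¬crit1 U ¬crit1]: {Try, Exit}.
States satisfying AX (A[¬crit1 U ¬crit1]): {Wait, Crit}.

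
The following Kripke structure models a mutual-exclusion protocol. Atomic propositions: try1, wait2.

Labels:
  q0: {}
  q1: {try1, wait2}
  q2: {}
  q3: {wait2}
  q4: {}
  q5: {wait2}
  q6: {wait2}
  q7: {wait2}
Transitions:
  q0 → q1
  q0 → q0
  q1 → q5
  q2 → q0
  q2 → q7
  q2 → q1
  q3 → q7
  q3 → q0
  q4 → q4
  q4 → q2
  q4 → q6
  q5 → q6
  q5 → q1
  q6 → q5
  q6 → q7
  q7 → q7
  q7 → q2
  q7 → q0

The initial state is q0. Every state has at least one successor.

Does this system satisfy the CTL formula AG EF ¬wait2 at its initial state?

Yes

States satisfying EF ¬wait2: {q0, q1, q2, q3, q4, q5, q6, q7}.
States satisfying AG EF ¬wait2: {q0, q1, q2, q3, q4, q5, q6, q7}.
Every state reachable from q0 satisfies EF ¬wait2.
q0 ∈ Sat(AG EF ¬wait2).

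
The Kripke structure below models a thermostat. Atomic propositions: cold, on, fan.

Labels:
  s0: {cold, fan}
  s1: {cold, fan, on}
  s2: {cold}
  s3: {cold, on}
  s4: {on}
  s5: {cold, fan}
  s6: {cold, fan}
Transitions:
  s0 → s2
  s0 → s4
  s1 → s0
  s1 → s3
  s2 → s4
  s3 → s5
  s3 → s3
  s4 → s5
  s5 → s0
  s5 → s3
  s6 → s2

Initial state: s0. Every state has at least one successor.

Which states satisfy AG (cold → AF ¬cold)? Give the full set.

States satisfying cold → AF ¬cold: {s0, s2, s4, s6}.
States satisfying AG (cold → AF ¬cold): ∅.

none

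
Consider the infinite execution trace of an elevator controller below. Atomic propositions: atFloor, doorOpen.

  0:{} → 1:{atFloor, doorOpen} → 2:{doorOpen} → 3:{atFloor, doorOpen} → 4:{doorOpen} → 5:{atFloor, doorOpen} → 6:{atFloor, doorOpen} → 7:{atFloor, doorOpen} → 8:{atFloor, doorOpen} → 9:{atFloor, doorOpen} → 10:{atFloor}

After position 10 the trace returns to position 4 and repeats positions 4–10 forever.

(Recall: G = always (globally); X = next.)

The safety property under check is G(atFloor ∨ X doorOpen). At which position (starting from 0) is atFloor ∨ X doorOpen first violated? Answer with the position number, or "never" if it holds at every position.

never

atFloor ∨ X doorOpen holds at every position 0..10, and those are all the positions the trace ever visits, so the invariant G(atFloor ∨ X doorOpen) is never violated.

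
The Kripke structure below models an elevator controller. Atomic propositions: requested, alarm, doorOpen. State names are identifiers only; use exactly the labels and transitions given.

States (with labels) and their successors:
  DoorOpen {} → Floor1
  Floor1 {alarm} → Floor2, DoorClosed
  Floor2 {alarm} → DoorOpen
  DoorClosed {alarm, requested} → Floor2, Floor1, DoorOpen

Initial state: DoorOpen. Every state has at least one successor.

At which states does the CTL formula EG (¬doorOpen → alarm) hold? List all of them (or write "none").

{Floor1, DoorClosed}

States satisfying ¬doorOpen → alarm: {Floor1, Floor2, DoorClosed}.
States satisfying EG (¬doorOpen → alarm): {Floor1, DoorClosed}.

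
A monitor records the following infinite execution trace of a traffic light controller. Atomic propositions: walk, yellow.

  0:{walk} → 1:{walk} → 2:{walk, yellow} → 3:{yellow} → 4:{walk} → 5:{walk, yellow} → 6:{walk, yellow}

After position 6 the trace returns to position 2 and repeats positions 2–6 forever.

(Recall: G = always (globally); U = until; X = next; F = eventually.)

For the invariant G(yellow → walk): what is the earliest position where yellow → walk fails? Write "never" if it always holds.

3

Check yellow → walk at each position in order: 0 ✓, 1 ✓, 2 ✓.
At position 3 the labels are {yellow}, so yellow → walk is false there. This is the first violation.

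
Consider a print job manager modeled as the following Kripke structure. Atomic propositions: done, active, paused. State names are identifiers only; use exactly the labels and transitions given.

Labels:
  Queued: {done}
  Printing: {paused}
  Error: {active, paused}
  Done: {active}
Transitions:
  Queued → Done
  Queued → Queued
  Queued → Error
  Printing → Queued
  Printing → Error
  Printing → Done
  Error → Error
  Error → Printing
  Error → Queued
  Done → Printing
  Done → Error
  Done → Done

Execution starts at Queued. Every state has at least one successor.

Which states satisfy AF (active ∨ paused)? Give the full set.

States satisfying active ∨ paused: {Printing, Error, Done}.
States satisfying AF (active ∨ paused): {Printing, Error, Done}.

{Printing, Error, Done}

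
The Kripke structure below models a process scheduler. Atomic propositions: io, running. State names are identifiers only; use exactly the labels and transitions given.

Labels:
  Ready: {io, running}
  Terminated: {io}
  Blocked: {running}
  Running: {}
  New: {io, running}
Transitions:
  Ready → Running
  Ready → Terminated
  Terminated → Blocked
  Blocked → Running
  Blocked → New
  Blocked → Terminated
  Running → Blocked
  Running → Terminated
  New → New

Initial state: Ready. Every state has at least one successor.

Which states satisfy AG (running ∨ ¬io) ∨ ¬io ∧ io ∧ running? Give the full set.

States satisfying running ∨ ¬io: {Ready, Blocked, Running, New}.
States satisfying AG (running ∨ ¬io): {New}.
States satisfying ¬io: {Blocked, Running}.
States satisfying io ∧ running: {Ready, New}.
States satisfying ¬io ∧ io ∧ running: ∅.
States satisfying AG (running ∨ ¬io) ∨ ¬io ∧ io ∧ running: {New}.

{New}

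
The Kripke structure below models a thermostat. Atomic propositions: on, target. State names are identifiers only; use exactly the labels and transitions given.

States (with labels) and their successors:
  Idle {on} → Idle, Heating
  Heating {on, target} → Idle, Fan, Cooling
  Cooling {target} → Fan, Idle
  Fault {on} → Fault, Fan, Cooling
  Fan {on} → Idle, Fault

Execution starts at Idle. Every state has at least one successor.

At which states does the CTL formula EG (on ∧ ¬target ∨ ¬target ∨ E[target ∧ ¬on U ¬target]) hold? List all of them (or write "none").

{Idle, Cooling, Fault, Fan}

States satisfying on ∧ ¬target ∨ ¬target ∨ E[target ∧ ¬on U ¬target]: {Idle, Cooling, Fault, Fan}.
States satisfying EG (on ∧ ¬target ∨ ¬target ∨ E[target ∧ ¬on U ¬target]): {Idle, Cooling, Fault, Fan}.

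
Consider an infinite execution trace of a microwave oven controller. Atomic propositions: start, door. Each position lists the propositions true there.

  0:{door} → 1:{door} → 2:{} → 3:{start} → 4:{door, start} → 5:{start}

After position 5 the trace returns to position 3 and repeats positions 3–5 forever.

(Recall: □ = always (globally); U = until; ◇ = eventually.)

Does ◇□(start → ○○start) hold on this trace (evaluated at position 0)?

□(start → ○○start) holds at position 0, which is reachable from 0, so ◇□(start → ○○start) holds.

Yes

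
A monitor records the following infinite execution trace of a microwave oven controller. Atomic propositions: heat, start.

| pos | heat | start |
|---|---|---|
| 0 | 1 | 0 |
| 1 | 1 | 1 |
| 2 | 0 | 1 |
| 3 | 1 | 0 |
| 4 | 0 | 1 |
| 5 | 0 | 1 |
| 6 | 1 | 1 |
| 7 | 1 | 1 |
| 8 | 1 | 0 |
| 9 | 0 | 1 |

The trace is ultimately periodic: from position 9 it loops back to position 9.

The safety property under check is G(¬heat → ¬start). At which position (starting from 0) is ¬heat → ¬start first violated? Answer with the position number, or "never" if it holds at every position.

2

Check ¬heat → ¬start at each position in order: 0 ✓, 1 ✓.
At position 2 the labels are {start}, so ¬heat → ¬start is false there. This is the first violation.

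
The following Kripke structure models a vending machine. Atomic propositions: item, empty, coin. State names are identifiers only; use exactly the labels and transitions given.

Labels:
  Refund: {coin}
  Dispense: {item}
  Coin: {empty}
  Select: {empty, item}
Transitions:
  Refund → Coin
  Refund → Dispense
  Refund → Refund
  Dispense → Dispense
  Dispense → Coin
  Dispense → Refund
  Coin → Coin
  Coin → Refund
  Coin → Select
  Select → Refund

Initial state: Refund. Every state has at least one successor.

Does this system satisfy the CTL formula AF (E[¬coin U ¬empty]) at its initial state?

States satisfying E[¬coin U ¬empty]: {Refund, Dispense, Coin, Select}.
States satisfying AF (E[¬coin U ¬empty]): {Refund, Dispense, Coin, Select}.
Refund ∈ Sat(AF (E[¬coin U ¬empty])).

Yes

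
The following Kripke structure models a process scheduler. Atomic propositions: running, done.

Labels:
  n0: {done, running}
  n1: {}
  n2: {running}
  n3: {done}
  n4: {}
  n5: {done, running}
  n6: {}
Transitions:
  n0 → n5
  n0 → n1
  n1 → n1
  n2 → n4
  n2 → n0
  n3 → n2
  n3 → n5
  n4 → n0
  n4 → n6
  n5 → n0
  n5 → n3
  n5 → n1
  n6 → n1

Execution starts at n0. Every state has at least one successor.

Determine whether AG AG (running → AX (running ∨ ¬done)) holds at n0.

Does not hold

States satisfying AG (running → AX (running ∨ ¬done)): {n1, n6}.
States satisfying AG AG (running → AX (running ∨ ¬done)): {n1, n6}.
n0 is reachable from n0 and violates AG (running → AX (running ∨ ¬done)), so AG fails at n0.
n0 ∉ Sat(AG AG (running → AX (running ∨ ¬done))).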